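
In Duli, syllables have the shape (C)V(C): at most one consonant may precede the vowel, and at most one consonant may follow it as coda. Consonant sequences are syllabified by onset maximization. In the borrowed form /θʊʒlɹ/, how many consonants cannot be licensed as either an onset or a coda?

2

Under (C)V(C), the unsyllabifiable consonants are /l/, /ɹ/ (at most one coda consonant is licensed; onsets are limited to one consonant).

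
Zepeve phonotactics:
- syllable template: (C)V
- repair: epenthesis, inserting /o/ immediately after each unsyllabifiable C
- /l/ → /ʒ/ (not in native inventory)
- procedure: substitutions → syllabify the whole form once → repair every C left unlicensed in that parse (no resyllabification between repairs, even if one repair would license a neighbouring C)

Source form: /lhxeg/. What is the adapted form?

Substitution: /l/ → /ʒ/, giving /ʒhxeg/.
Syllabifying with onset maximization leaves /ʒ/, /h/, /g/ stranded (no codas are permitted; onsets are limited to one consonant).
Inserting the epenthetic vowel yields /ʒ/ → /ʒo/, /h/ → /ho/, /g/ → /go/.

ʒohoxego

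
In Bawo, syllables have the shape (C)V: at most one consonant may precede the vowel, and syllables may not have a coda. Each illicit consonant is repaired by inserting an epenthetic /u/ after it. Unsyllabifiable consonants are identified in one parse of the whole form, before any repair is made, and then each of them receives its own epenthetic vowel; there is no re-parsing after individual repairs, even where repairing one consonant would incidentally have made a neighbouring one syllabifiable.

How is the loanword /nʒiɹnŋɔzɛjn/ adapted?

Under (C)V, the unsyllabifiable consonants are /n/, /ɹ/, /n/, /j/, /n/ (no codas are permitted; onsets are limited to one consonant).
Inserting the epenthetic vowel yields /n/ → /nu/, /ɹ/ → /ɹu/, /n/ → /nu/, /j/ → /ju/, /n/ → /nu/.

nuʒiɹunuŋɔzɛjunu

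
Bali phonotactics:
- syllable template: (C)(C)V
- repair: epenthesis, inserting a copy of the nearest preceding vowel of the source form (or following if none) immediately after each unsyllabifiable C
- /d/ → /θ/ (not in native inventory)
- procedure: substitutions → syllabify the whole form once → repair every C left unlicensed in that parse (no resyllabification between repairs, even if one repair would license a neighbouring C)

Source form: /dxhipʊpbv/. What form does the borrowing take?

Substitution: /d/ → /θ/, giving /θxhipʊpbv/.
The consonants /θ/, /p/, /b/, /v/ cannot be parsed into a legal (C)(C)V syllable (no codas are permitted; onsets may contain at most 2 consonants).
Each unlicensed consonant becomes the onset of a new syllable: /θ/ → /θi/, /p/ → /pʊ/, /b/ → /bʊ/, /v/ → /vʊ/.

θixhipʊpʊbʊvʊ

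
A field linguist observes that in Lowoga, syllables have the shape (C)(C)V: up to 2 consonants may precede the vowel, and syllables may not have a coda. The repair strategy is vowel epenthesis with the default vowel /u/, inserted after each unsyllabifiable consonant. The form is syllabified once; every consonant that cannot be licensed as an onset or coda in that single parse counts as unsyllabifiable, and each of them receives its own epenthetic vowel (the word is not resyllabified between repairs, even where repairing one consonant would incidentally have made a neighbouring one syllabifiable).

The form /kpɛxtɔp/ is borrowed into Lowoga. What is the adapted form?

kpɛxtɔpu

The consonants /p/ cannot be parsed into a legal (C)(C)V syllable (no codas are permitted; onsets may contain at most 2 consonants).
Each unlicensed consonant becomes the onset of a new syllable: /p/ → /pu/.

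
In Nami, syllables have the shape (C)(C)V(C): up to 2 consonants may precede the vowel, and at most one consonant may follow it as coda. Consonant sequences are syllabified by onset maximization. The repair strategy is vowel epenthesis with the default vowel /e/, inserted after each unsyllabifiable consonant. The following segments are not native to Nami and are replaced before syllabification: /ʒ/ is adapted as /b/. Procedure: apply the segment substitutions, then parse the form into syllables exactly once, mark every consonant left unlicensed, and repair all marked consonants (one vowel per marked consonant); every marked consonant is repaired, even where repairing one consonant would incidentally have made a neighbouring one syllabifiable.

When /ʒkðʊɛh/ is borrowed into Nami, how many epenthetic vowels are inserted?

After substitution the input is /bkðʊɛh/.
The unsyllabifiable consonants are /b/; each receives one epenthetic vowel.

1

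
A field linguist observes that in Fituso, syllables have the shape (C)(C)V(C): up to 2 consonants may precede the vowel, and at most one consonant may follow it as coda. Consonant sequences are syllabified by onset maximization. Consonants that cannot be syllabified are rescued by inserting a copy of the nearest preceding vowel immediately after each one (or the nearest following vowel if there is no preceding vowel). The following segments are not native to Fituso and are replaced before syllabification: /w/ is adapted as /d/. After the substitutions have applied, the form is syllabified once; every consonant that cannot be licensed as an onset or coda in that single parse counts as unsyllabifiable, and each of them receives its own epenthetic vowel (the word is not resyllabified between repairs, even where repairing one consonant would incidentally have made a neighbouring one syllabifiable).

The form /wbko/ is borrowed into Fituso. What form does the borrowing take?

dobko

Substitution: /w/ → /d/, giving /dbko/.
Syllabifying with onset maximization leaves /d/ stranded (at most one coda consonant is licensed; onsets may contain at most 2 consonants).
Each unlicensed consonant becomes the onset of a new syllable: /d/ → /do/.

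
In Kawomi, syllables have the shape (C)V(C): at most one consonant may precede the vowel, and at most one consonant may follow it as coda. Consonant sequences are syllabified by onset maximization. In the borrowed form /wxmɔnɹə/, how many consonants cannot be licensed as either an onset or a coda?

2

Under (C)V(C), the unsyllabifiable consonants are /w/, /x/ (at most one coda consonant is licensed; onsets are limited to one consonant).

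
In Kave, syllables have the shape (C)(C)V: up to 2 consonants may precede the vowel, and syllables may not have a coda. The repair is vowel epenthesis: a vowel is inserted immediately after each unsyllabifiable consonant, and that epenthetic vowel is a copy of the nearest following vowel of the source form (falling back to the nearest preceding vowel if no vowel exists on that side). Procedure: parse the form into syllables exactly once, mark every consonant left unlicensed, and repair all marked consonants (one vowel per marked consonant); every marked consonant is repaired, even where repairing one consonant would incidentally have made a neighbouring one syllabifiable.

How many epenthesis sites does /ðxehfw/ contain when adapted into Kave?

3

The unsyllabifiable consonants are /h/, /f/, /w/; each receives one epenthetic vowel.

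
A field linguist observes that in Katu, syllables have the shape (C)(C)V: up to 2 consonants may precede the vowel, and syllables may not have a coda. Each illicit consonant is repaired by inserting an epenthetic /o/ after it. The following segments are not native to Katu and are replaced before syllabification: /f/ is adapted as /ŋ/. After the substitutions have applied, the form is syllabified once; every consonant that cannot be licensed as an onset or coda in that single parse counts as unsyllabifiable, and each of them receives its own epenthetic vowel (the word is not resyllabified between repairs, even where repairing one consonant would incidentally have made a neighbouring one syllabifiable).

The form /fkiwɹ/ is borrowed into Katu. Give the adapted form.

Substitution: /f/ → /ŋ/, giving /ŋkiwɹ/.
Under (C)(C)V, the unsyllabifiable consonants are /w/, /ɹ/ (no codas are permitted; onsets may contain at most 2 consonants).
Inserting the epenthetic vowel yields /w/ → /wo/, /ɹ/ → /ɹo/.

ŋkiwoɹo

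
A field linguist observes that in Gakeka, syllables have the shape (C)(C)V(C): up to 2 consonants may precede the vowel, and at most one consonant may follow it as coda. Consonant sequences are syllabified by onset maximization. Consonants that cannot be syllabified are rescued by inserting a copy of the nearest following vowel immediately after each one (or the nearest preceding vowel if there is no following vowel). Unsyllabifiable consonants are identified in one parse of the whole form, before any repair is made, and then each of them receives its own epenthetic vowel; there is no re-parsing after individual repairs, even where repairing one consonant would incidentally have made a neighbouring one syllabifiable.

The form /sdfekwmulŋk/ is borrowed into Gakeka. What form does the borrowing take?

sedfekwmulŋuku

The consonants /s/, /ŋ/, /k/ cannot be parsed into a legal (C)(C)V(C) syllable (at most one coda consonant is licensed; onsets may contain at most 2 consonants).
Epenthesis after each stranded consonant: /s/ → /se/, /ŋ/ → /ŋu/, /k/ → /ku/.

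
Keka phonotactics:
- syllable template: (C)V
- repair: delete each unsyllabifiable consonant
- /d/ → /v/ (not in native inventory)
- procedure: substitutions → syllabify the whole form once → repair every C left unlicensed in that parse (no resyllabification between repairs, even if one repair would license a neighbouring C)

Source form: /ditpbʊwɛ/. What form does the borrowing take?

vibʊwɛ

Substitution: /d/ → /v/, giving /vitpbʊwɛ/.
Syllabifying with onset maximization leaves /t/, /p/ stranded (no codas are permitted; onsets are limited to one consonant).
Deleting the stranded consonants removes /t/, /p/.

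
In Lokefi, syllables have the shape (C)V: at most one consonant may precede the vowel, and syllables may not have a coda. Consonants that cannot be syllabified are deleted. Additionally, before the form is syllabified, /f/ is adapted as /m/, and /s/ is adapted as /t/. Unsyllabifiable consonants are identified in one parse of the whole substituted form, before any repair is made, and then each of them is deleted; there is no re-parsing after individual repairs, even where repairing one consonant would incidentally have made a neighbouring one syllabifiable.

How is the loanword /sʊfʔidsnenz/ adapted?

Substitution: /s/ → /t/, /f/ → /m/, giving /tʊmʔidtnenz/.
Syllabifying with onset maximization leaves /m/, /d/, /t/, /n/, /z/ stranded (no codas are permitted; onsets are limited to one consonant).
Each unlicensed consonant is deleted: /m/, /d/, /t/, /n/, /z/.

tʊʔine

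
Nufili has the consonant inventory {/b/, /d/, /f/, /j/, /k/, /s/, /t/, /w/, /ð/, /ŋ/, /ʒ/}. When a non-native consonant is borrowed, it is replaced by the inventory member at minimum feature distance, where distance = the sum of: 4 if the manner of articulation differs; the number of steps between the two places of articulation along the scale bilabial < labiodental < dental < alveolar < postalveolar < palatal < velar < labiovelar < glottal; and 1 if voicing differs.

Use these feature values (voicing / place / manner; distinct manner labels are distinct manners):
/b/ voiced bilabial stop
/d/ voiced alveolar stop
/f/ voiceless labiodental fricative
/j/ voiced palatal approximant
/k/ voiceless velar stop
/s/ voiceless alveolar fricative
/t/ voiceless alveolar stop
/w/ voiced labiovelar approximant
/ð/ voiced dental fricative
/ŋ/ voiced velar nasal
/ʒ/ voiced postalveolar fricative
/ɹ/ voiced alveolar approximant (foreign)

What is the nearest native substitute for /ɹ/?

j

/j/ is closest: same manner (approximant), place distance 2 (alveolar→palatal), same voicing; total 2. Next closest is /d/ at distance 4.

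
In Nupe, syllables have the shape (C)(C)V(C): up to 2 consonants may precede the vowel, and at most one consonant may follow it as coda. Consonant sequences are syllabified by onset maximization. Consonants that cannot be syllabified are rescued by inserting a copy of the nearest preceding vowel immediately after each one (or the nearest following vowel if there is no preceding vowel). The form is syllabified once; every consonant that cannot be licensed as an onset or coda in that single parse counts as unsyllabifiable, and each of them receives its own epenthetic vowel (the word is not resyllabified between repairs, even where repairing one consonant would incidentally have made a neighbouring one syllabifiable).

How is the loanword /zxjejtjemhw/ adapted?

zexjejtjemhewe

Syllabifying with onset maximization leaves /z/, /h/, /w/ stranded (at most one coda consonant is licensed; onsets may contain at most 2 consonants).
Epenthesis after each stranded consonant: /z/ → /ze/, /h/ → /he/, /w/ → /we/.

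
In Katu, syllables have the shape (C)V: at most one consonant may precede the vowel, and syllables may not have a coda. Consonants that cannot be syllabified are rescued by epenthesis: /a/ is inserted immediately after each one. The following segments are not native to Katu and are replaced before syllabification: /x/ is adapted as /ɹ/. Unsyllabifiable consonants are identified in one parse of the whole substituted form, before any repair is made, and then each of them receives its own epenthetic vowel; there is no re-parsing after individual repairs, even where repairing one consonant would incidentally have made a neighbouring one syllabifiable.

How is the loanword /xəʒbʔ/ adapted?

ɹəʒabaʔa

Substitution: /x/ → /ɹ/, giving /ɹəʒbʔ/.
Under (C)V, the unsyllabifiable consonants are /ʒ/, /b/, /ʔ/ (no codas are permitted; onsets are limited to one consonant).
Epenthesis after each stranded consonant: /ʒ/ → /ʒa/, /b/ → /ba/, /ʔ/ → /ʔa/.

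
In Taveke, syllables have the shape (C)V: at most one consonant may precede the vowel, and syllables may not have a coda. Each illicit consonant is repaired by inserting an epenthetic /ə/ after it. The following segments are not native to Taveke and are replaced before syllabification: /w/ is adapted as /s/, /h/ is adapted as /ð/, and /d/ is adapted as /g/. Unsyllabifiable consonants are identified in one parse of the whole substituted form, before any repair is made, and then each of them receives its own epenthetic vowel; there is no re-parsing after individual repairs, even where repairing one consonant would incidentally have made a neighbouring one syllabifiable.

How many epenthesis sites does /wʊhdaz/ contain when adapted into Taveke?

After substitution the input is /sʊðgaz/.
The unsyllabifiable consonants are /ð/, /z/; each receives one epenthetic vowel.

2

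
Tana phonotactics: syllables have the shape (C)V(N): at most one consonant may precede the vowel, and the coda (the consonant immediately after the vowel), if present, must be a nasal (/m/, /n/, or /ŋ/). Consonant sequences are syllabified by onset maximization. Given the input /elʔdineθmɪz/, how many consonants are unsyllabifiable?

Under (C)V(N), the unsyllabifiable consonants are /l/, /ʔ/, /θ/, /z/ (only a nasal (/m/, /n/, or /ŋ/) is licensed in coda position; onsets are limited to one consonant).

4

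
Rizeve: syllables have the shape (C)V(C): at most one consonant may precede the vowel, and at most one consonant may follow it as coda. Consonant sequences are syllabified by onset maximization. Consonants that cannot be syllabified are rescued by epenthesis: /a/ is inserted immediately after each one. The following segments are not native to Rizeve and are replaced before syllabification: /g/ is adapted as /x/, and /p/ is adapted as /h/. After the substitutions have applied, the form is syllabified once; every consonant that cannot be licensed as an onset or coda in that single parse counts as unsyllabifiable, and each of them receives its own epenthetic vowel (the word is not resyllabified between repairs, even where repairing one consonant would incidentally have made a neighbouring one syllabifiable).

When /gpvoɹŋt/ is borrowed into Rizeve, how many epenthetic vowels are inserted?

After substitution the input is /xhvoɹŋt/.
The unsyllabifiable consonants are /x/, /h/, /ŋ/, /t/; each receives one epenthetic vowel.

4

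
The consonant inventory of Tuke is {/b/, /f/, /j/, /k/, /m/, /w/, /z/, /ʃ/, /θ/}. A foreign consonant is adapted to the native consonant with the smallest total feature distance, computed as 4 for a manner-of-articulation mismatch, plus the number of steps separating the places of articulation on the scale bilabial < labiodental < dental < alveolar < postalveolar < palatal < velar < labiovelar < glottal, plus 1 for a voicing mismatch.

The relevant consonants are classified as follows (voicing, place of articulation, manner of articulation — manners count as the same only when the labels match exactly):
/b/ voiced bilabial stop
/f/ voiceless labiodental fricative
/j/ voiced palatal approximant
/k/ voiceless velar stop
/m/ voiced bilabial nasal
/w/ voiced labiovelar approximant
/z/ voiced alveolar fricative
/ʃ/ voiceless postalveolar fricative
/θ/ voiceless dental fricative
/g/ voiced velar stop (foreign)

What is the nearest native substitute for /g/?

k

/k/ is closest: same manner (stop), place distance 0 (velar→velar), voicing differs (+1); total 1. Next closest is /j/ at distance 5.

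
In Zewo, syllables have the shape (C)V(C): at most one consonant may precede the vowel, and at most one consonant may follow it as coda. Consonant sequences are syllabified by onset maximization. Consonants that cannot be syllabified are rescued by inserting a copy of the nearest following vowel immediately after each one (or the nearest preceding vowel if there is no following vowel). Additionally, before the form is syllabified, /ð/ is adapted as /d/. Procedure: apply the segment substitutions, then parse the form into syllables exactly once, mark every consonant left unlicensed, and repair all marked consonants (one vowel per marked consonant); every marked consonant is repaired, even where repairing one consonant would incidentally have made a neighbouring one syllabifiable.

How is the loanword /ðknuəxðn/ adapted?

dukunuəxdənə

Substitution: /ð/ → /d/, giving /dknuəxdn/.
Under (C)V(C), the unsyllabifiable consonants are /d/, /k/, /d/, /n/ (at most one coda consonant is licensed; onsets are limited to one consonant).
Epenthesis after each stranded consonant: /d/ → /du/, /k/ → /ku/, /d/ → /də/, /n/ → /nə/.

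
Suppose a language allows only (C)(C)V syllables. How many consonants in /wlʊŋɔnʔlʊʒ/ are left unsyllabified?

2

The consonants /n/, /ʒ/ cannot be parsed into a legal (C)(C)V syllable (no codas are permitted; onsets may contain at most 2 consonants).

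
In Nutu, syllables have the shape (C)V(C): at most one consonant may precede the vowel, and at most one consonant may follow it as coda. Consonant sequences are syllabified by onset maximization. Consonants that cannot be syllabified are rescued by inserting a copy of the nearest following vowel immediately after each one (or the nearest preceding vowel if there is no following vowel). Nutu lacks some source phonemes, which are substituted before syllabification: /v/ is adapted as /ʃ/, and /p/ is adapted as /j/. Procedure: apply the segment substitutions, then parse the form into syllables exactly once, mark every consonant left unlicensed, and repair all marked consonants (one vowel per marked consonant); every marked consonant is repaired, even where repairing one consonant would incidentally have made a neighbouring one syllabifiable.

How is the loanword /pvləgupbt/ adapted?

jəʃələgujbutu

Substitution: /p/ → /j/, /v/ → /ʃ/, giving /jʃləgujbt/.
Under (C)V(C), the unsyllabifiable consonants are /j/, /ʃ/, /b/, /t/ (at most one coda consonant is licensed; onsets are limited to one consonant).
Epenthesis after each stranded consonant: /j/ → /jə/, /ʃ/ → /ʃə/, /b/ → /bu/, /t/ → /tu/.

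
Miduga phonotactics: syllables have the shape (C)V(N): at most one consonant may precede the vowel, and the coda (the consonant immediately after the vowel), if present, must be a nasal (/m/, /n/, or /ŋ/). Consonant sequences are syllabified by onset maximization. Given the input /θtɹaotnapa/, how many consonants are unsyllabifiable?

The consonants /θ/, /t/, /t/ cannot be parsed into a legal (C)V(N) syllable (only a nasal (/m/, /n/, or /ŋ/) is licensed in coda position; onsets are limited to one consonant).

3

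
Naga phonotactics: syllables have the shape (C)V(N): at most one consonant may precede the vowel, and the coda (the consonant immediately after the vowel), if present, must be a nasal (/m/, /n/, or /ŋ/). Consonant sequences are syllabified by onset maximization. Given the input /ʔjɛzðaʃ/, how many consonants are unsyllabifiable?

Under (C)V(N), the unsyllabifiable consonants are /ʔ/, /z/, /ʃ/ (only a nasal (/m/, /n/, or /ŋ/) is licensed in coda position; onsets are limited to one consonant).

3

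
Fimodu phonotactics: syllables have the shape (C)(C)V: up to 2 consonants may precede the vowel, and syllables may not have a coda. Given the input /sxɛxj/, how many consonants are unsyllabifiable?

2

The consonants /x/, /j/ cannot be parsed into a legal (C)(C)V syllable (no codas are permitted; onsets may contain at most 2 consonants).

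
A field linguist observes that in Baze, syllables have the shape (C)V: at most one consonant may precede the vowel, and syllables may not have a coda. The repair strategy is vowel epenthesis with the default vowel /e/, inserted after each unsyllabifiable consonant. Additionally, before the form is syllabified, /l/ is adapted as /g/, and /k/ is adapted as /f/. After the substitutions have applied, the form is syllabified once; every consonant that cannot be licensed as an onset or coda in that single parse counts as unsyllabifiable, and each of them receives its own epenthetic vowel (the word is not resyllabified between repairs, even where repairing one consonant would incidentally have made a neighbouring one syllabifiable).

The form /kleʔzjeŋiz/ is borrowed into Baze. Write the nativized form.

fegeʔezejeŋize

Substitution: /k/ → /f/, /l/ → /g/, giving /fgeʔzjeŋiz/.
Under (C)V, the unsyllabifiable consonants are /f/, /ʔ/, /z/, /z/ (no codas are permitted; onsets are limited to one consonant).
Inserting the epenthetic vowel yields /f/ → /fe/, /ʔ/ → /ʔe/, /z/ → /ze/, /z/ → /ze/.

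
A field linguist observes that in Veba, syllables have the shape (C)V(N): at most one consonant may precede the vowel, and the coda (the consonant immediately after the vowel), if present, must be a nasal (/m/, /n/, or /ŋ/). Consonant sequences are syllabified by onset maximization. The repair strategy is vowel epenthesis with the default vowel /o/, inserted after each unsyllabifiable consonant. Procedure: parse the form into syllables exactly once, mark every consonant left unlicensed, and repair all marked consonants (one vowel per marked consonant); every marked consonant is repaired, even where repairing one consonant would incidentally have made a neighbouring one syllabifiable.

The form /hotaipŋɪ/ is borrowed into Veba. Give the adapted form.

hotaipoŋɪ

Syllabifying with onset maximization leaves /p/ stranded (only a nasal (/m/, /n/, or /ŋ/) is licensed in coda position; onsets are limited to one consonant).
Each unlicensed consonant becomes the onset of a new syllable: /p/ → /po/.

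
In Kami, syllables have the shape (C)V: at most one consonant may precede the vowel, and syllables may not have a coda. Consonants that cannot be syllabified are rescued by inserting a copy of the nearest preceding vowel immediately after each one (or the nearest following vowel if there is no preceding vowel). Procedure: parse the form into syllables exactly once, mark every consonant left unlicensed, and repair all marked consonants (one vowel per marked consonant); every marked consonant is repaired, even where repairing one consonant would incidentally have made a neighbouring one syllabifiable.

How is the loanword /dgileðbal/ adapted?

digileðebala

Under (C)V, the unsyllabifiable consonants are /d/, /ð/, /l/ (no codas are permitted; onsets are limited to one consonant).
Inserting the epenthetic vowel yields /d/ → /di/, /ð/ → /ðe/, /l/ → /la/.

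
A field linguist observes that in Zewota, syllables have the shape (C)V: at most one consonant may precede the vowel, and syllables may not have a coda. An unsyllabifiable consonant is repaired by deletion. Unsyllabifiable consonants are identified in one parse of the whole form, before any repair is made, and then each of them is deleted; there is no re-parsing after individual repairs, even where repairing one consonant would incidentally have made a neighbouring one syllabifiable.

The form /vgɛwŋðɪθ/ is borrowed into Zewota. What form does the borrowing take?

gɛðɪ

The consonants /v/, /w/, /ŋ/, /θ/ cannot be parsed into a legal (C)V syllable (no codas are permitted; onsets are limited to one consonant).
Deleting the stranded consonants removes /v/, /w/, /ŋ/, /θ/.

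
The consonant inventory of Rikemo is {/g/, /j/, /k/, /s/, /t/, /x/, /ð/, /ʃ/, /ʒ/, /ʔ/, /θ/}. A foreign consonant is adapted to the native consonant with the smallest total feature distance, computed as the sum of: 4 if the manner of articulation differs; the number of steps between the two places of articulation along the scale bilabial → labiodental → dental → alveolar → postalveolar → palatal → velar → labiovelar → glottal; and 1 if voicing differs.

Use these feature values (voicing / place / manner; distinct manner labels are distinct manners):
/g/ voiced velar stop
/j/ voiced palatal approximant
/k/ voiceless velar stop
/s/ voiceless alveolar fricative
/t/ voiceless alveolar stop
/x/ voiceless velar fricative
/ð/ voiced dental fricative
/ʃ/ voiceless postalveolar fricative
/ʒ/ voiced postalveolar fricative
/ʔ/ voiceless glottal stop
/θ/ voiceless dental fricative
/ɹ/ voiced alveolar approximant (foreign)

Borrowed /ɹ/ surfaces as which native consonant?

j

/j/ is closest: same manner (approximant), place distance 2 (alveolar→palatal), same voicing; total 2. Next closest is /s/ at distance 5.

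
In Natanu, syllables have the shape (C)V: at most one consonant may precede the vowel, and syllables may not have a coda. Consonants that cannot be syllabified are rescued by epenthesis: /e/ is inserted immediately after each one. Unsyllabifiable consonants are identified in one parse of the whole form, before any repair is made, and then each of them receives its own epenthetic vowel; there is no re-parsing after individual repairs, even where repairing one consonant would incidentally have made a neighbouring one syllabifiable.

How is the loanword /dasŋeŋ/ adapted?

daseŋeŋe

The consonants /s/, /ŋ/ cannot be parsed into a legal (C)V syllable (no codas are permitted; onsets are limited to one consonant).
Epenthesis after each stranded consonant: /s/ → /se/, /ŋ/ → /ŋe/.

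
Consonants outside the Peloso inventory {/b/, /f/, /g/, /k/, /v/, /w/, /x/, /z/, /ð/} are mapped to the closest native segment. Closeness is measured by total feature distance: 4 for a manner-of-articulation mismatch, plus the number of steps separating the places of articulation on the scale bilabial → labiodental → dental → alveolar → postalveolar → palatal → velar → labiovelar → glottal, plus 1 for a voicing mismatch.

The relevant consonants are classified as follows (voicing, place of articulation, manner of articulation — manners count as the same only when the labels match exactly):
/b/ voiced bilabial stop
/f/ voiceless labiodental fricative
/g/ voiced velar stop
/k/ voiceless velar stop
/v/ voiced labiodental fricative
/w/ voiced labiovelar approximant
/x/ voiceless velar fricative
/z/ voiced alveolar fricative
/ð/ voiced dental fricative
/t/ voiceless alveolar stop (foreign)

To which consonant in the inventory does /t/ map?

k

/k/ is closest: same manner (stop), place distance 3 (alveolar→velar), same voicing; total 3. Next closest is /b/ at distance 4.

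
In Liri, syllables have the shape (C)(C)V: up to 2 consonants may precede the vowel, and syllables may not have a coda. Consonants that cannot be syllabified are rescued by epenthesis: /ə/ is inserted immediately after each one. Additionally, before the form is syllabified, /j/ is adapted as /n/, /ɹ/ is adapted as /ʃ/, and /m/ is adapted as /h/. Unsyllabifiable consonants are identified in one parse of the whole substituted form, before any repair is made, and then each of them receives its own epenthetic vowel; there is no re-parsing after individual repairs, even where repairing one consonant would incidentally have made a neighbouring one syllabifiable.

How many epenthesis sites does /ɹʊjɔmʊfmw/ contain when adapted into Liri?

3

After substitution the input is /ʃʊnɔhʊfhw/.
The unsyllabifiable consonants are /f/, /h/, /w/; each receives one epenthetic vowel.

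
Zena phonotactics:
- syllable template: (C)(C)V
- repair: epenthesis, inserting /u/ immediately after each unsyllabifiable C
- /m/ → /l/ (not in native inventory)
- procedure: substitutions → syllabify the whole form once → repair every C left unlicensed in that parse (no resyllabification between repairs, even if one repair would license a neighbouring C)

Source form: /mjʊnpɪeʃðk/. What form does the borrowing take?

ljʊnpɪeʃuðuku

Substitution: /m/ → /l/, giving /ljʊnpɪeʃðk/.
The consonants /ʃ/, /ð/, /k/ cannot be parsed into a legal (C)(C)V syllable (no codas are permitted; onsets may contain at most 2 consonants).
Each unlicensed consonant becomes the onset of a new syllable: /ʃ/ → /ʃu/, /ð/ → /ðu/, /k/ → /ku/.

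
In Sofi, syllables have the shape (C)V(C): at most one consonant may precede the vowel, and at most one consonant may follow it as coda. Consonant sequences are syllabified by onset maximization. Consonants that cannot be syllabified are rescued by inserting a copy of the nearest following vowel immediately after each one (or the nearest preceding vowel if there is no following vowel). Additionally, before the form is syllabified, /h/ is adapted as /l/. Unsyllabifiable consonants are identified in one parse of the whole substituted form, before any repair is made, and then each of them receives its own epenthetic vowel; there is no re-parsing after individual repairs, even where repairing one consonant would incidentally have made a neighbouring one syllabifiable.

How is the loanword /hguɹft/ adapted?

luguɹfutu

Substitution: /h/ → /l/, giving /lguɹft/.
Under (C)V(C), the unsyllabifiable consonants are /l/, /f/, /t/ (at most one coda consonant is licensed; onsets are limited to one consonant).
Inserting the epenthetic vowel yields /l/ → /lu/, /f/ → /fu/, /t/ → /tu/.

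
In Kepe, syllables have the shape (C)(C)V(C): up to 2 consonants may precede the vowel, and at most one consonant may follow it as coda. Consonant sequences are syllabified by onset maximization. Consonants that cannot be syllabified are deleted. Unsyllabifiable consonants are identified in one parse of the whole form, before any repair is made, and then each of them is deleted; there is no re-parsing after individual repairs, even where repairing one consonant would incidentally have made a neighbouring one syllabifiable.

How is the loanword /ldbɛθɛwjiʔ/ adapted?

Under (C)(C)V(C), the unsyllabifiable consonants are /l/ (at most one coda consonant is licensed; onsets may contain at most 2 consonants).
Deleting the stranded consonants removes /l/.

dbɛθɛwjiʔ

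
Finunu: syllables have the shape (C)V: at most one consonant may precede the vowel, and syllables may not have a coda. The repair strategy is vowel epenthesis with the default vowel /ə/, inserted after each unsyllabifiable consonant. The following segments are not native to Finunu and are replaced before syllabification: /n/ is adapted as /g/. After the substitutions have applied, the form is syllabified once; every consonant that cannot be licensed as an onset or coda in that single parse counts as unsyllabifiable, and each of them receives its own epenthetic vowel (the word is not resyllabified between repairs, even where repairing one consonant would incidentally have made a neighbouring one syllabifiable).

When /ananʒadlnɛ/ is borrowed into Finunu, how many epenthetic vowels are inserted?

3

After substitution the input is /agagʒadlgɛ/.
The unsyllabifiable consonants are /g/, /d/, /l/; each receives one epenthetic vowel.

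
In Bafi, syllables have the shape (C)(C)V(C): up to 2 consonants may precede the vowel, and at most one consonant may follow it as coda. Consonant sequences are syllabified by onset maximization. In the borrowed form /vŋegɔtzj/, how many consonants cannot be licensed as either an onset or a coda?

Syllabifying with onset maximization leaves /z/, /j/ stranded (at most one coda consonant is licensed; onsets may contain at most 2 consonants).

2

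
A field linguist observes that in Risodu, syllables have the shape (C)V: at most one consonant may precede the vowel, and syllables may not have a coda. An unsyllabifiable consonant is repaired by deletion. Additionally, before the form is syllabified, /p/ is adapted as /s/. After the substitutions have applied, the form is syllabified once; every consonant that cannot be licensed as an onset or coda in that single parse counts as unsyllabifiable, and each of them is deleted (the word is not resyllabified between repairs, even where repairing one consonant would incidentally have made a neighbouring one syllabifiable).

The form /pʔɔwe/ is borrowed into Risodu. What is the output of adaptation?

Substitution: /p/ → /s/, giving /sʔɔwe/.
Under (C)V, the unsyllabifiable consonants are /s/ (no codas are permitted; onsets are limited to one consonant).
Deleting the stranded consonants removes /s/.

ʔɔwe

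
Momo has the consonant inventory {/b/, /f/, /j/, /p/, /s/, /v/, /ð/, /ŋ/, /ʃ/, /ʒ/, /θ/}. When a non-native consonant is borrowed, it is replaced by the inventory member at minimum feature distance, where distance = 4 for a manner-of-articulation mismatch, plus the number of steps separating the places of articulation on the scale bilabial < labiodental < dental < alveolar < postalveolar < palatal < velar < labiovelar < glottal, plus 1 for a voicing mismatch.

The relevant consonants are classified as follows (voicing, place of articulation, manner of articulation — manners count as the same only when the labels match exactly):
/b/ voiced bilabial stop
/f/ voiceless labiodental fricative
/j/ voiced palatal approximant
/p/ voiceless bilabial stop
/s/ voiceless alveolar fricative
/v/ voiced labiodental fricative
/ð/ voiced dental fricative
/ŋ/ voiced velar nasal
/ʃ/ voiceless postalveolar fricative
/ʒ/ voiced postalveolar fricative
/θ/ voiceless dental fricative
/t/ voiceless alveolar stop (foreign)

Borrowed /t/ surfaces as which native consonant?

/p/ is closest: same manner (stop), place distance 3 (alveolar→bilabial), same voicing; total 3. Next closest is /b/ at distance 4.

p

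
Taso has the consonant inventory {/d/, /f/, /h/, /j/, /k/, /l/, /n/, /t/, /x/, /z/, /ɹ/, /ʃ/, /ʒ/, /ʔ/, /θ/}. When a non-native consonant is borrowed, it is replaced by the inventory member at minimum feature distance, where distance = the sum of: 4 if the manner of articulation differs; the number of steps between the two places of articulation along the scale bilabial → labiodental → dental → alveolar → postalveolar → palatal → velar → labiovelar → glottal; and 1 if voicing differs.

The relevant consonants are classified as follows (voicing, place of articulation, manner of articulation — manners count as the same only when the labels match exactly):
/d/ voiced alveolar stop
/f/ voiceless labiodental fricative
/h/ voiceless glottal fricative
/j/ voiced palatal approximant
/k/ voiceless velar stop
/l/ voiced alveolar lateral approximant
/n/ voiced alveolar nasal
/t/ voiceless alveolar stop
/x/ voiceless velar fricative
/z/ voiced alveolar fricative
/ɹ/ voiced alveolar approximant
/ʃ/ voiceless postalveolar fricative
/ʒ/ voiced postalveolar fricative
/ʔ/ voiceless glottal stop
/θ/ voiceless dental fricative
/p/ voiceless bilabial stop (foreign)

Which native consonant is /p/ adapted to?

t

/t/ is closest: same manner (stop), place distance 3 (bilabial→alveolar), same voicing; total 3. Next closest is /d/ at distance 4.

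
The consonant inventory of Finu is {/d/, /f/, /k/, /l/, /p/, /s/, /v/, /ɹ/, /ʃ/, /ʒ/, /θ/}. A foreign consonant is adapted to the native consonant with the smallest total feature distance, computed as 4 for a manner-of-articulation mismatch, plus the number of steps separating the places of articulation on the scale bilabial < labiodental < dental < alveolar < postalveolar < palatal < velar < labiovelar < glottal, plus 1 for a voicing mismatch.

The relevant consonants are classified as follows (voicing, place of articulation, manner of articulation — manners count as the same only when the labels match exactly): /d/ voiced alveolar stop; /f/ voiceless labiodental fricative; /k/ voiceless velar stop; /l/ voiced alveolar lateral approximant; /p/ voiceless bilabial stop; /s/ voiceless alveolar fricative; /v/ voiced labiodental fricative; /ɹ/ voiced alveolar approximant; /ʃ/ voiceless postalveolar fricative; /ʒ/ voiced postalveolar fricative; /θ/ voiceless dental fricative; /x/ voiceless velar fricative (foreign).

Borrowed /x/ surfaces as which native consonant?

/ʃ/ is closest: same manner (fricative), place distance 2 (velar→postalveolar), same voicing; total 2. Next closest is /s/ at distance 3.

ʃ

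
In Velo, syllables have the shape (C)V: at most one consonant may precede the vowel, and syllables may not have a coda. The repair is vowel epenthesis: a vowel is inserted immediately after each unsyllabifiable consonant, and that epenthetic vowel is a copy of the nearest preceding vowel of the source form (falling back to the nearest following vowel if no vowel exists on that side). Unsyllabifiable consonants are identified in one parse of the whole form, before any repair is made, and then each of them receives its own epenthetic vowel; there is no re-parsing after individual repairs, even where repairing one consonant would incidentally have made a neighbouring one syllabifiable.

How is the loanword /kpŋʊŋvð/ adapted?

kʊpʊŋʊŋʊvʊðʊ

Under (C)V, the unsyllabifiable consonants are /k/, /p/, /ŋ/, /v/, /ð/ (no codas are permitted; onsets are limited to one consonant).
Epenthesis after each stranded consonant: /k/ → /kʊ/, /p/ → /pʊ/, /ŋ/ → /ŋʊ/, /v/ → /vʊ/, /ð/ → /ðʊ/.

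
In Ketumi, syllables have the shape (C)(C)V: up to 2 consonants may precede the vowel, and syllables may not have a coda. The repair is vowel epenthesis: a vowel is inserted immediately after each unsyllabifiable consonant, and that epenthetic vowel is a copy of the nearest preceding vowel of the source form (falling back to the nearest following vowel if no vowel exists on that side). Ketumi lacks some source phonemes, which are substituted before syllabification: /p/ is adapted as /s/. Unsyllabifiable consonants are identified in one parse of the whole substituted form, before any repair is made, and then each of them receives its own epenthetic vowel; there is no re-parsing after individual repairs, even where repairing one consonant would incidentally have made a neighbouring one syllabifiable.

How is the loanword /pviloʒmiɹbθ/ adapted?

Substitution: /p/ → /s/, giving /sviloʒmiɹbθ/.
The consonants /ɹ/, /b/, /θ/ cannot be parsed into a legal (C)(C)V syllable (no codas are permitted; onsets may contain at most 2 consonants).
Epenthesis after each stranded consonant: /ɹ/ → /ɹi/, /b/ → /bi/, /θ/ → /θi/.

sviloʒmiɹibiθi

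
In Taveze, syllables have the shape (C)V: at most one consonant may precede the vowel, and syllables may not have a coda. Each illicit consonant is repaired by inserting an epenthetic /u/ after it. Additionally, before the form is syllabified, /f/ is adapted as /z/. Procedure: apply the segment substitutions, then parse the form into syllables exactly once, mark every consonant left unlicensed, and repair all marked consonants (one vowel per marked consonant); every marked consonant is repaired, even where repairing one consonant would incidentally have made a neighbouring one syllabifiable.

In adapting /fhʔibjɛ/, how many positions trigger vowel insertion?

After substitution the input is /zhʔibjɛ/.
The unsyllabifiable consonants are /z/, /h/, /b/; each receives one epenthetic vowel.

3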